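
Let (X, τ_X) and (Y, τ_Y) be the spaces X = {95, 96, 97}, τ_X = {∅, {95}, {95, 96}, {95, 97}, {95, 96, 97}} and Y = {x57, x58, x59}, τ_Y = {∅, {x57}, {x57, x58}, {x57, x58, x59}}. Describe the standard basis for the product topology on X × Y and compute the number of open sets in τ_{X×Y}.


Basis B = {∅ × ∅, {95} × {x57}, {95} × {x57, x58}, {95, 96} × {x57}, {95, 97} × {x57}, {95} × {x57, x58, x59}, {95, 96, 97} × {x57}, {95, 96} × {x57, x58}, {95, 97} × {x57, x58}, {95, 96} × {x57, x58, x59}, {95, 97} × {x57, x58, x59}, {95, 96, 97} × {x57, x58}, {95, 96, 97} × {x57, x58, x59}}; |τ_{X×Y}| = 30.

Enumerate products U × V with U ∈ τ_X, V ∈ τ_Y (deduplicated):
  ∅ × ∅ = {} (∅)
  {95} × {x57} = {(95,x57)}
  {95} × {x57, x58} = {(95,x57), (95,x58)}
  {95, 96} × {x57} = {(95,x57), (96,x57)}
  {95, 97} × {x57} = {(95,x57), (97,x57)}
  {95} × {x57, x58, x59} = {(95,x57), (95,x58), (95,x59)}
  {95, 96, 97} × {x57} = {(95,x57), (96,x57), (97,x57)}
  {95, 96} × {x57, x58} = {(95,x57), (95,x58), (96,x57), (96,x58)}
  {95, 97} × {x57, x58} = {(95,x57), (95,x58), (97,x57), (97,x58)}
  {95, 96} × {x57, x58, x59} = {(95,x57), (95,x58), (95,x59), (96,x57), (96,x58), (96,x59)}
  {95, 97} × {x57, x58, x59} = {(95,x57), (95,x58), (95,x59), (97,x57), (97,x58), (97,x59)}
  {95, 96, 97} × {x57, x58} = {(95,x57), (95,x58), (96,x57), (96,x58), (97,x57), (97,x58)}
  {95, 96, 97} × {x57, x58, x59} = {(95,x57), (95,x58), (95,x59), (96,x57), (96,x58), (96,x59), (97,x57), (97,x58), (97,x59)}
These 13 distinct sets form the basis B.
Close under arbitrary unions to get τ_{X×Y}; counting gives |τ_{X×Y}| = 30.


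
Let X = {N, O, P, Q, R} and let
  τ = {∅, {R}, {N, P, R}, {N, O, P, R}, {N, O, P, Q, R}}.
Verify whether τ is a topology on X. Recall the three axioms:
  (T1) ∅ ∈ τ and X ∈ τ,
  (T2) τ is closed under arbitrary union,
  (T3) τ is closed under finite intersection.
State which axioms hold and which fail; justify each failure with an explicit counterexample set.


τ IS a topology on X.

Axiom (T1): ∅ ∈ τ? Yes; X ∈ τ? Yes.
Axiom (T2/T3): check pairwise unions and intersections of members of τ.
All pairwise intersections and unions checked — each lies in τ. Therefore τ satisfies (T1), (T2), (T3): it IS a topology on X.


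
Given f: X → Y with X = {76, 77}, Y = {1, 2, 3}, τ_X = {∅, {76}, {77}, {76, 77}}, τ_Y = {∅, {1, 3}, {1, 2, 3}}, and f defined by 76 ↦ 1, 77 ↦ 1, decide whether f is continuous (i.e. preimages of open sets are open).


f IS continuous.

Compute f^{-1}(U) for each U ∈ τ_Y:
  U = ∅: f^{-1}(U) = ∅ ∈ τ_X ✓.
  U = {1, 3}: f^{-1}(U) = {76, 77} ∈ τ_X ✓.
  U = {1, 2, 3}: f^{-1}(U) = {76, 77} ∈ τ_X ✓.
Every preimage lies in τ_X, so f IS continuous.


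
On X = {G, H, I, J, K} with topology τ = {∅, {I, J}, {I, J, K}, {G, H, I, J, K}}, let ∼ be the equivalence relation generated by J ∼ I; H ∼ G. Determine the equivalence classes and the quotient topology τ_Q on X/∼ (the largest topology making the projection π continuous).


X/∼ = {[G=H], [I=J], [K]}; |τ_Q| = 4.

Equivalence classes: [G=H], [I=J], [K].
Quotient map π: X → X/∼ sends G ↦ [G=H], H ↦ [G=H], I ↦ [I=J], J ↦ [I=J], K ↦ [K].
For each subset V ⊆ X/∼, compute π^{-1}(V) ⊆ X and check whether π^{-1}(V) ∈ τ. V is open in τ_Q iff π^{-1}(V) ∈ τ.
  V = {}: π^{-1}(V) = ∅ ∈ τ ✓.
  V = {[G=H]}: π^{-1}(V) = {G, H} ∉ τ ✗.
  V = {[I=J]}: π^{-1}(V) = {I, J} ∈ τ ✓.
  V = {[G=H], [I=J]}: π^{-1}(V) = {G, H, I, J} ∉ τ ✗.
  V = {[K]}: π^{-1}(V) = {K} ∉ τ ✗.
  V = {[G=H], [K]}: π^{-1}(V) = {G, H, K} ∉ τ ✗.
  V = {[I=J], [K]}: π^{-1}(V) = {I, J, K} ∈ τ ✓.
  V = {[G=H], [I=J], [K]}: π^{-1}(V) = {G, H, I, J, K} ∈ τ ✓.
Open sets in the quotient: τ_Q = {{}, {[I=J]}, {[I=J], [K]}, {[G=H], [I=J], [K]}} (4 elements).


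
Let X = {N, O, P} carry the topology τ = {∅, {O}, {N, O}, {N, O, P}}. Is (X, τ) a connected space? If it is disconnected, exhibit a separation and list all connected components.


(X, τ) is connected.

Find clopen sets (U ∈ τ with X ∖ U ∈ τ):
  U = ∅, X ∖ U = {N, O, P} — both open, so U is clopen.
  U = {N, O, P}, X ∖ U = ∅ — both open, so U is clopen.
Only trivial clopens (∅ and X) exist, so (X, τ) is connected.
Compute connected components by grouping points that agree on all clopens:
  component: {N, O, P}


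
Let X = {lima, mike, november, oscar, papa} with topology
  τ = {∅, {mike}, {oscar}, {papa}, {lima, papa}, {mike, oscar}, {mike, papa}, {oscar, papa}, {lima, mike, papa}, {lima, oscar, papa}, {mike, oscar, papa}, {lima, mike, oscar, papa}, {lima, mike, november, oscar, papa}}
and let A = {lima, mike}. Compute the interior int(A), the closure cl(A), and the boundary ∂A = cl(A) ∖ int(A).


int(A) = {mike}, cl(A) = {lima, mike, november}, ∂A = {lima, november}.

Closed sets in (X, τ) are complements of opens:
  closed(X, τ) = {∅, {november}, {lima, november}, {mike, november}, {november, oscar}, {lima, mike, november}, {lima, november, oscar}, {lima, november, papa}, {mike, november, oscar}, {lima, mike, november, oscar}, {lima, mike, november, papa}, {lima, november, oscar, papa}, {lima, mike, november, oscar, papa}}.
int(A) = ⋃ {U ∈ τ : U ⊆ A}. Opens contained in A: ∅, {mike}.
Taking the union of these: int(A) = {mike}.
cl(A) = ⋂ {C closed : A ⊆ C}. Closed sets containing A: {lima, mike, november}, {lima, mike, november, oscar}, {lima, mike, november, papa}, {lima, mike, november, oscar, papa}.
Intersecting these: cl(A) = {lima, mike, november}.
∂A = cl(A) ∖ int(A) = {lima, mike, november} ∖ {mike} = {lima, november}.


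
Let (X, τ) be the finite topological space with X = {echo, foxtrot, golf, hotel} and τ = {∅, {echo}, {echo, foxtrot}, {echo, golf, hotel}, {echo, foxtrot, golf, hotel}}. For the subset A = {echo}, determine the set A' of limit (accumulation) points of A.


A' = {foxtrot, golf, hotel}

For each x ∈ X, list the open sets U ∈ τ with x ∈ U, then check whether U ∩ (A ∖ {x}) ≠ ∅ for every such U.
  x = echo: open {echo} ∋ x has {echo} ∩ (A ∖ {echo}) = ∅, so x is NOT a limit point.
  x = foxtrot: opens ∋ x are {echo, foxtrot}, {echo, foxtrot, golf, hotel}; each meets A ∖ {foxtrot}, so x IS a limit point.
  x = golf: opens ∋ x are {echo, golf, hotel}, {echo, foxtrot, golf, hotel}; each meets A ∖ {golf}, so x IS a limit point.
  x = hotel: opens ∋ x are {echo, golf, hotel}, {echo, foxtrot, golf, hotel}; each meets A ∖ {hotel}, so x IS a limit point.
Collecting: A' = {foxtrot, golf, hotel}.


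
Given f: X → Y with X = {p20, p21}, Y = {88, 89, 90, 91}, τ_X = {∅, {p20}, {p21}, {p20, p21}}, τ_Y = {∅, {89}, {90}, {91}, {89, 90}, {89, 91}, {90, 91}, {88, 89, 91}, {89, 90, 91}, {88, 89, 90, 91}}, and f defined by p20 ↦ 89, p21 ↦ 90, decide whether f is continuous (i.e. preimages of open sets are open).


f IS continuous.

Compute f^{-1}(U) for each U ∈ τ_Y:
  U = ∅: f^{-1}(U) = ∅ ∈ τ_X ✓.
  U = {89}: f^{-1}(U) = {p20} ∈ τ_X ✓.
  U = {90}: f^{-1}(U) = {p21} ∈ τ_X ✓.
  U = {91}: f^{-1}(U) = ∅ ∈ τ_X ✓.
  U = {89, 90}: f^{-1}(U) = {p20, p21} ∈ τ_X ✓.
  U = {89, 91}: f^{-1}(U) = {p20} ∈ τ_X ✓.
  U = {90, 91}: f^{-1}(U) = {p21} ∈ τ_X ✓.
  U = {88, 89, 91}: f^{-1}(U) = {p20} ∈ τ_X ✓.
  U = {89, 90, 91}: f^{-1}(U) = {p20, p21} ∈ τ_X ✓.
  U = {88, 89, 90, 91}: f^{-1}(U) = {p20, p21} ∈ τ_X ✓.
Every preimage lies in τ_X, so f IS continuous.


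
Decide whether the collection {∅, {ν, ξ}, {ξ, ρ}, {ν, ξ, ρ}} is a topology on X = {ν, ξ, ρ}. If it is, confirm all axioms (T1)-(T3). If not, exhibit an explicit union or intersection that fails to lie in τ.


τ is NOT a topology on X.

Axiom (T1): ∅ ∈ τ? Yes; X ∈ τ? Yes.
Axiom (T2/T3): check pairwise unions and intersections of members of τ.
Counterexample for (T3): {ν, ξ} ∩ {ξ, ρ} = {ξ} ∉ τ. Therefore τ is NOT a topology.


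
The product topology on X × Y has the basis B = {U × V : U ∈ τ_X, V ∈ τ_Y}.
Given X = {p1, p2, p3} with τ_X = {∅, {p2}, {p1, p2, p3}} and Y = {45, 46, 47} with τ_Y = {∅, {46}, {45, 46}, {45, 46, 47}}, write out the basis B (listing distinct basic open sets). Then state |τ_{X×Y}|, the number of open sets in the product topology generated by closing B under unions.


Basis B = {∅ × ∅, {p2} × {46}, {p2} × {45, 46}, {p1, p2, p3} × {46}, {p2} × {45, 46, 47}, {p1, p2, p3} × {45, 46}, {p1, p2, p3} × {45, 46, 47}}; |τ_{X×Y}| = 10.

Enumerate products U × V with U ∈ τ_X, V ∈ τ_Y (deduplicated):
  ∅ × ∅ = {} (∅)
  {p2} × {46} = {(p2,46)}
  {p2} × {45, 46} = {(p2,45), (p2,46)}
  {p1, p2, p3} × {46} = {(p1,46), (p2,46), (p3,46)}
  {p2} × {45, 46, 47} = {(p2,45), (p2,46), (p2,47)}
  {p1, p2, p3} × {45, 46} = {(p1,45), (p1,46), (p2,45), (p2,46), (p3,45), (p3,46)}
  {p1, p2, p3} × {45, 46, 47} = {(p1,45), (p1,46), (p1,47), (p2,45), (p2,46), (p2,47), (p3,45), (p3,46), (p3,47)}
These 7 distinct sets form the basis B.
Close under arbitrary unions to get τ_{X×Y}; counting gives |τ_{X×Y}| = 10.


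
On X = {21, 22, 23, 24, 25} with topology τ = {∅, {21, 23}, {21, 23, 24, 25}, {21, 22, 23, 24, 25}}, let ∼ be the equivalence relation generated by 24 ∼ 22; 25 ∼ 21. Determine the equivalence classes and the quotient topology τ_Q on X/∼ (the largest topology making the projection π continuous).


X/∼ = {[21=25], [22=24], [23]}; |τ_Q| = 2.

Equivalence classes: [21=25], [22=24], [23].
Quotient map π: X → X/∼ sends 21 ↦ [21=25], 22 ↦ [22=24], 23 ↦ [23], 24 ↦ [22=24], 25 ↦ [21=25].
For each subset V ⊆ X/∼, compute π^{-1}(V) ⊆ X and check whether π^{-1}(V) ∈ τ. V is open in τ_Q iff π^{-1}(V) ∈ τ.
  V = {}: π^{-1}(V) = ∅ ∈ τ ✓.
  V = {[21=25]}: π^{-1}(V) = {21, 25} ∉ τ ✗.
  V = {[22=24]}: π^{-1}(V) = {22, 24} ∉ τ ✗.
  V = {[21=25], [22=24]}: π^{-1}(V) = {21, 22, 24, 25} ∉ τ ✗.
  V = {[23]}: π^{-1}(V) = {23} ∉ τ ✗.
  V = {[21=25], [23]}: π^{-1}(V) = {21, 23, 25} ∉ τ ✗.
  V = {[22=24], [23]}: π^{-1}(V) = {22, 23, 24} ∉ τ ✗.
  V = {[21=25], [22=24], [23]}: π^{-1}(V) = {21, 22, 23, 24, 25} ∈ τ ✓.
Open sets in the quotient: τ_Q = {{}, {[21=25], [22=24], [23]}} (2 elements).


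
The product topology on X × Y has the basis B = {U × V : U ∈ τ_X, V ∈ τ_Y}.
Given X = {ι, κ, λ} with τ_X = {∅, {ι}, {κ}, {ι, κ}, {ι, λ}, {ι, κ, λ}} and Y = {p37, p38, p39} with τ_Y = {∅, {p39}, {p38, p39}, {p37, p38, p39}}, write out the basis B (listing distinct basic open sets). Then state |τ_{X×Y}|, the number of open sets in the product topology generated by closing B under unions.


Basis B = {∅ × ∅, {ι} × {p39}, {κ} × {p39}, {ι} × {p38, p39}, {ι, κ} × {p39}, {ι, λ} × {p39}, {κ} × {p38, p39}, {ι} × {p37, p38, p39}, {ι, κ, λ} × {p39}, {κ} × {p37, p38, p39}, {ι, κ} × {p38, p39}, {ι, λ} × {p38, p39}, {ι, κ} × {p37, p38, p39}, {ι, λ} × {p37, p38, p39}, {ι, κ, λ} × {p38, p39}, {ι, κ, λ} × {p37, p38, p39}}; |τ_{X×Y}| = 40.

Enumerate products U × V with U ∈ τ_X, V ∈ τ_Y (deduplicated):
  ∅ × ∅ = {} (∅)
  {ι} × {p39} = {(ι,p39)}
  {κ} × {p39} = {(κ,p39)}
  {ι} × {p38, p39} = {(ι,p38), (ι,p39)}
  {ι, κ} × {p39} = {(ι,p39), (κ,p39)}
  {ι, λ} × {p39} = {(ι,p39), (λ,p39)}
  {κ} × {p38, p39} = {(κ,p38), (κ,p39)}
  {ι} × {p37, p38, p39} = {(ι,p37), (ι,p38), (ι,p39)}
  {ι, κ, λ} × {p39} = {(ι,p39), (κ,p39), (λ,p39)}
  {κ} × {p37, p38, p39} = {(κ,p37), (κ,p38), (κ,p39)}
  {ι, κ} × {p38, p39} = {(ι,p38), (ι,p39), (κ,p38), (κ,p39)}
  {ι, λ} × {p38, p39} = {(ι,p38), (ι,p39), (λ,p38), (λ,p39)}
  {ι, κ} × {p37, p38, p39} = {(ι,p37), (ι,p38), (ι,p39), (κ,p37), (κ,p38), (κ,p39)}
  {ι, λ} × {p37, p38, p39} = {(ι,p37), (ι,p38), (ι,p39), (λ,p37), (λ,p38), (λ,p39)}
  {ι, κ, λ} × {p38, p39} = {(ι,p38), (ι,p39), (κ,p38), (κ,p39), (λ,p38), (λ,p39)}
  {ι, κ, λ} × {p37, p38, p39} = {(ι,p37), (ι,p38), (ι,p39), (κ,p37), (κ,p38), (κ,p39), (λ,p37), (λ,p38), (λ,p39)}
These 16 distinct sets form the basis B.
Close under arbitrary unions to get τ_{X×Y}; counting gives |τ_{X×Y}| = 40.


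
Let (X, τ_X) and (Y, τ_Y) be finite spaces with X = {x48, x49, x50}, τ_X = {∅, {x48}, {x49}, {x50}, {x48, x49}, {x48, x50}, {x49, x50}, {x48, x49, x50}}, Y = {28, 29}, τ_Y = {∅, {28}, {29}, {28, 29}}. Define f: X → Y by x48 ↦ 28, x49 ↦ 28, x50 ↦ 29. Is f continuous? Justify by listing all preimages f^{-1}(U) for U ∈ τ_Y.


f IS continuous.

Compute f^{-1}(U) for each U ∈ τ_Y:
  U = ∅: f^{-1}(U) = ∅ ∈ τ_X ✓.
  U = {28}: f^{-1}(U) = {x48, x49} ∈ τ_X ✓.
  U = {29}: f^{-1}(U) = {x50} ∈ τ_X ✓.
  U = {28, 29}: f^{-1}(U) = {x48, x49, x50} ∈ τ_X ✓.
Every preimage lies in τ_X, so f IS continuous.


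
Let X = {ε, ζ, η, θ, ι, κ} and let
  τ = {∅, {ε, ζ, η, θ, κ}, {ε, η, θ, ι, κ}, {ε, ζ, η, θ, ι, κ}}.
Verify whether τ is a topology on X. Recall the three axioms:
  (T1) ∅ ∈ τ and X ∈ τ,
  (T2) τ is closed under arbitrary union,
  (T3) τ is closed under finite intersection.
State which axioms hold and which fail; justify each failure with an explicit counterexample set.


τ is NOT a topology on X.

Axiom (T1): ∅ ∈ τ? Yes; X ∈ τ? Yes.
Axiom (T2/T3): check pairwise unions and intersections of members of τ.
Counterexample for (T3): {ε, ζ, η, θ, κ} ∩ {ε, η, θ, ι, κ} = {ε, η, θ, κ} ∉ τ. Therefore τ is NOT a topology.


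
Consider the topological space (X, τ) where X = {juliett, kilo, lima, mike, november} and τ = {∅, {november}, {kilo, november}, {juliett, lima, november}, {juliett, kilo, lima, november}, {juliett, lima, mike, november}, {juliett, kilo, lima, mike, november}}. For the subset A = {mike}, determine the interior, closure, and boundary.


int(A) = ∅, cl(A) = {mike}, ∂A = {mike}.

Closed sets in (X, τ) are complements of opens:
  closed(X, τ) = {∅, {kilo}, {mike}, {kilo, mike}, {juliett, lima, mike}, {juliett, kilo, lima, mike}, {juliett, kilo, lima, mike, november}}.
int(A) = ⋃ {U ∈ τ : U ⊆ A}. Opens contained in A: ∅.
Taking the union of these: int(A) = ∅.
cl(A) = ⋂ {C closed : A ⊆ C}. Closed sets containing A: {mike}, {kilo, mike}, {juliett, lima, mike}, {juliett, kilo, lima, mike}, {juliett, kilo, lima, mike, november}.
Intersecting these: cl(A) = {mike}.
∂A = cl(A) ∖ int(A) = {mike} ∖ ∅ = {mike}.


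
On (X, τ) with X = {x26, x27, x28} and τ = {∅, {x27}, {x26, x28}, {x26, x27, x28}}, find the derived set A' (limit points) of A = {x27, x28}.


A' = {x26}

For each x ∈ X, list the open sets U ∈ τ with x ∈ U, then check whether U ∩ (A ∖ {x}) ≠ ∅ for every such U.
  x = x26: opens ∋ x are {x26, x28}, {x26, x27, x28}; each meets A ∖ {x26}, so x IS a limit point.
  x = x27: open {x27} ∋ x has {x27} ∩ (A ∖ {x27}) = ∅, so x is NOT a limit point.
  x = x28: open {x26, x28} ∋ x has {x26, x28} ∩ (A ∖ {x28}) = ∅, so x is NOT a limit point.
Collecting: A' = {x26}.


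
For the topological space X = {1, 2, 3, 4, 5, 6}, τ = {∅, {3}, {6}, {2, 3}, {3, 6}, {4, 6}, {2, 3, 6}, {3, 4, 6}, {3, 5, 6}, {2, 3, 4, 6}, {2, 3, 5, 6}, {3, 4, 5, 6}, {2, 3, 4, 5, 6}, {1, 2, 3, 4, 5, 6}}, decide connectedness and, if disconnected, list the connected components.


(X, τ) is connected.

Find clopen sets (U ∈ τ with X ∖ U ∈ τ):
  U = ∅, X ∖ U = {1, 2, 3, 4, 5, 6} — both open, so U is clopen.
  U = {1, 2, 3, 4, 5, 6}, X ∖ U = ∅ — both open, so U is clopen.
Only trivial clopens (∅ and X) exist, so (X, τ) is connected.
Compute connected components by grouping points that agree on all clopens:
  component: {1, 2, 3, 4, 5, 6}


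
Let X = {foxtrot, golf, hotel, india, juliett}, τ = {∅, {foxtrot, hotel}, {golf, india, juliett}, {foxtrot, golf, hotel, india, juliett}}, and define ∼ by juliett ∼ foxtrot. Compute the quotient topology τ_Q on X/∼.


X/∼ = {[foxtrot=juliett], [golf], [hotel], [india]}; |τ_Q| = 2.

Equivalence classes: [foxtrot=juliett], [golf], [hotel], [india].
Quotient map π: X → X/∼ sends foxtrot ↦ [foxtrot=juliett], golf ↦ [golf], hotel ↦ [hotel], india ↦ [india], juliett ↦ [foxtrot=juliett].
For each subset V ⊆ X/∼, compute π^{-1}(V) ⊆ X and check whether π^{-1}(V) ∈ τ. V is open in τ_Q iff π^{-1}(V) ∈ τ.
  V = {}: π^{-1}(V) = ∅ ∈ τ ✓.
  V = {[foxtrot=juliett]}: π^{-1}(V) = {foxtrot, juliett} ∉ τ ✗.
  V = {[golf]}: π^{-1}(V) = {golf} ∉ τ ✗.
  V = {[foxtrot=juliett], [golf]}: π^{-1}(V) = {foxtrot, golf, juliett} ∉ τ ✗.
  V = {[hotel]}: π^{-1}(V) = {hotel} ∉ τ ✗.
  V = {[foxtrot=juliett], [hotel]}: π^{-1}(V) = {foxtrot, hotel, juliett} ∉ τ ✗.
  V = {[golf], [hotel]}: π^{-1}(V) = {golf, hotel} ∉ τ ✗.
  V = {[foxtrot=juliett], [golf], [hotel]}: π^{-1}(V) = {foxtrot, golf, hotel, juliett} ∉ τ ✗.
  V = {[india]}: π^{-1}(V) = {india} ∉ τ ✗.
  V = {[foxtrot=juliett], [india]}: π^{-1}(V) = {foxtrot, india, juliett} ∉ τ ✗.
  V = {[golf], [india]}: π^{-1}(V) = {golf, india} ∉ τ ✗.
  V = {[foxtrot=juliett], [golf], [india]}: π^{-1}(V) = {foxtrot, golf, india, juliett} ∉ τ ✗.
  V = {[hotel], [india]}: π^{-1}(V) = {hotel, india} ∉ τ ✗.
  V = {[foxtrot=juliett], [hotel], [india]}: π^{-1}(V) = {foxtrot, hotel, india, juliett} ∉ τ ✗.
  V = {[golf], [hotel], [india]}: π^{-1}(V) = {golf, hotel, india} ∉ τ ✗.
  V = {[foxtrot=juliett], [golf], [hotel], [india]}: π^{-1}(V) = {foxtrot, golf, hotel, india, juliett} ∈ τ ✓.
Open sets in the quotient: τ_Q = {{}, {[foxtrot=juliett], [golf], [hotel], [india]}} (2 elements).


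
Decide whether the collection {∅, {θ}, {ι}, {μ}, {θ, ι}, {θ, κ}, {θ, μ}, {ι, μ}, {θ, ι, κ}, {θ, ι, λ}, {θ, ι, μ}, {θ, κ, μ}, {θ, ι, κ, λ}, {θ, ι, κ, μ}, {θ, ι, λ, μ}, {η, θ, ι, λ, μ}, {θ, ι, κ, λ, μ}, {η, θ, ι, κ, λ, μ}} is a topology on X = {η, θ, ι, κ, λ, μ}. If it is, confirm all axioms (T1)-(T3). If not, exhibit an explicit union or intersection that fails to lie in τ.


τ IS a topology on X.

Axiom (T1): ∅ ∈ τ? Yes; X ∈ τ? Yes.
Axiom (T2/T3): check pairwise unions and intersections of members of τ.
All pairwise intersections and unions checked — each lies in τ. Therefore τ satisfies (T1), (T2), (T3): it IS a topology on X.


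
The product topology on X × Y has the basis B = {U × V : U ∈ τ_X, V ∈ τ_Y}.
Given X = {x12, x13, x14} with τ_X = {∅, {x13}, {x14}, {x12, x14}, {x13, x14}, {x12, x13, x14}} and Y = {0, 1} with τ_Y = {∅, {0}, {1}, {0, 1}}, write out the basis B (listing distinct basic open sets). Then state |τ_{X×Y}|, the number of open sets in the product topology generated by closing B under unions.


Basis B = {∅ × ∅, {x13} × {0}, {x13} × {1}, {x14} × {0}, {x14} × {1}, {x12, x14} × {0}, {x12, x14} × {1}, {x13} × {0, 1}, {x13, x14} × {0}, {x13, x14} × {1}, {x14} × {0, 1}, {x12, x13, x14} × {0}, {x12, x13, x14} × {1}, {x12, x14} × {0, 1}, {x13, x14} × {0, 1}, {x12, x13, x14} × {0, 1}}; |τ_{X×Y}| = 36.

Enumerate products U × V with U ∈ τ_X, V ∈ τ_Y (deduplicated):
  ∅ × ∅ = {} (∅)
  {x13} × {0} = {(x13,0)}
  {x13} × {1} = {(x13,1)}
  {x14} × {0} = {(x14,0)}
  {x14} × {1} = {(x14,1)}
  {x12, x14} × {0} = {(x12,0), (x14,0)}
  {x12, x14} × {1} = {(x12,1), (x14,1)}
  {x13} × {0, 1} = {(x13,0), (x13,1)}
  {x13, x14} × {0} = {(x13,0), (x14,0)}
  {x13, x14} × {1} = {(x13,1), (x14,1)}
  {x14} × {0, 1} = {(x14,0), (x14,1)}
  {x12, x13, x14} × {0} = {(x12,0), (x13,0), (x14,0)}
  {x12, x13, x14} × {1} = {(x12,1), (x13,1), (x14,1)}
  {x12, x14} × {0, 1} = {(x12,0), (x12,1), (x14,0), (x14,1)}
  {x13, x14} × {0, 1} = {(x13,0), (x13,1), (x14,0), (x14,1)}
  {x12, x13, x14} × {0, 1} = {(x12,0), (x12,1), (x13,0), (x13,1), (x14,0), (x14,1)}
These 16 distinct sets form the basis B.
Close under arbitrary unions to get τ_{X×Y}; counting gives |τ_{X×Y}| = 36.


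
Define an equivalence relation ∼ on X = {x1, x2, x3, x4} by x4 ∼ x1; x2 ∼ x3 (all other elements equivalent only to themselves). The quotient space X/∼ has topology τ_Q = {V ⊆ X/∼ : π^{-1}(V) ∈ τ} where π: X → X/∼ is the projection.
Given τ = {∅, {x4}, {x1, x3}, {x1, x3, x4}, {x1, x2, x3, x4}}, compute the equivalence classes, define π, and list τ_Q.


X/∼ = {[x1=x4], [x2=x3]}; |τ_Q| = 2.

Equivalence classes: [x1=x4], [x2=x3].
Quotient map π: X → X/∼ sends x1 ↦ [x1=x4], x2 ↦ [x2=x3], x3 ↦ [x2=x3], x4 ↦ [x1=x4].
For each subset V ⊆ X/∼, compute π^{-1}(V) ⊆ X and check whether π^{-1}(V) ∈ τ. V is open in τ_Q iff π^{-1}(V) ∈ τ.
  V = {}: π^{-1}(V) = ∅ ∈ τ ✓.
  V = {[x1=x4]}: π^{-1}(V) = {x1, x4} ∉ τ ✗.
  V = {[x2=x3]}: π^{-1}(V) = {x2, x3} ∉ τ ✗.
  V = {[x1=x4], [x2=x3]}: π^{-1}(V) = {x1, x2, x3, x4} ∈ τ ✓.
Open sets in the quotient: τ_Q = {{}, {[x1=x4], [x2=x3]}} (2 elements).


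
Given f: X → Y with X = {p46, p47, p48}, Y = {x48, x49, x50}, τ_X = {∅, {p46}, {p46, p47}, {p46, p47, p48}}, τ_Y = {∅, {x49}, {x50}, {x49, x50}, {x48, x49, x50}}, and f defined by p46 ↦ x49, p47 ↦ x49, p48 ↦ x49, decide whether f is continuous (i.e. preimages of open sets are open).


f IS continuous.

Compute f^{-1}(U) for each U ∈ τ_Y:
  U = ∅: f^{-1}(U) = ∅ ∈ τ_X ✓.
  U = {x49}: f^{-1}(U) = {p46, p47, p48} ∈ τ_X ✓.
  U = {x50}: f^{-1}(U) = ∅ ∈ τ_X ✓.
  U = {x49, x50}: f^{-1}(U) = {p46, p47, p48} ∈ τ_X ✓.
  U = {x48, x49, x50}: f^{-1}(U) = {p46, p47, p48} ∈ τ_X ✓.
Every preimage lies in τ_X, so f IS continuous.


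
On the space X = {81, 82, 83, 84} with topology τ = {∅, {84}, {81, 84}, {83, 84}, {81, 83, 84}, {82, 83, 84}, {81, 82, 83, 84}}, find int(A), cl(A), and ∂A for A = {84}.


int(A) = {84}, cl(A) = {81, 82, 83, 84}, ∂A = {81, 82, 83}.

Closed sets in (X, τ) are complements of opens:
  closed(X, τ) = {∅, {81}, {82}, {81, 82}, {82, 83}, {81, 82, 83}, {81, 82, 83, 84}}.
int(A) = ⋃ {U ∈ τ : U ⊆ A}. Opens contained in A: ∅, {84}.
Taking the union of these: int(A) = {84}.
cl(A) = ⋂ {C closed : A ⊆ C}. Closed sets containing A: {81, 82, 83, 84}.
Intersecting these: cl(A) = {81, 82, 83, 84}.
∂A = cl(A) ∖ int(A) = {81, 82, 83, 84} ∖ {84} = {81, 82, 83}.


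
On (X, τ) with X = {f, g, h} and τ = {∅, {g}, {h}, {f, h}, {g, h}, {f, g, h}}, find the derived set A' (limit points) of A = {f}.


A' = ∅

For each x ∈ X, list the open sets U ∈ τ with x ∈ U, then check whether U ∩ (A ∖ {x}) ≠ ∅ for every such U.
  x = f: open {f, h} ∋ x has {f, h} ∩ (A ∖ {f}) = ∅, so x is NOT a limit point.
  x = g: open {g} ∋ x has {g} ∩ (A ∖ {g}) = ∅, so x is NOT a limit point.
  x = h: open {h} ∋ x has {h} ∩ (A ∖ {h}) = ∅, so x is NOT a limit point.
Collecting: A' = ∅.


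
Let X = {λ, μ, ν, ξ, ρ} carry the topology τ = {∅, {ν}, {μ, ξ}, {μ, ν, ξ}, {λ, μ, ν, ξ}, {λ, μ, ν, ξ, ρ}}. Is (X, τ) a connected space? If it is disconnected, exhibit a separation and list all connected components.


(X, τ) is connected.

Find clopen sets (U ∈ τ with X ∖ U ∈ τ):
  U = ∅, X ∖ U = {λ, μ, ν, ξ, ρ} — both open, so U is clopen.
  U = {λ, μ, ν, ξ, ρ}, X ∖ U = ∅ — both open, so U is clopen.
Only trivial clopens (∅ and X) exist, so (X, τ) is connected.
Compute connected components by grouping points that agree on all clopens:
  component: {λ, μ, ν, ξ, ρ}


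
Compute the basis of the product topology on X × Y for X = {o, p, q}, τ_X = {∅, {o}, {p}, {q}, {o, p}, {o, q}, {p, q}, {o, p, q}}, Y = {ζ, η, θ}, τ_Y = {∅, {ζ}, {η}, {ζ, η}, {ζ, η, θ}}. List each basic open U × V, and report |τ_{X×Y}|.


Basis B = {∅ × ∅, {o} × {ζ}, {o} × {η}, {p} × {ζ}, {p} × {η}, {q} × {ζ}, {q} × {η}, {o} × {ζ, η}, {o, p} × {ζ}, {o, q} × {ζ}, {o, p} × {η}, {o, q} × {η}, {p} × {ζ, η}, {p, q} × {ζ}, {p, q} × {η}, {q} × {ζ, η}, {o} × {ζ, η, θ}, {o, p, q} × {ζ}, {o, p, q} × {η}, {p} × {ζ, η, θ}, {q} × {ζ, η, θ}, {o, p} × {ζ, η}, {o, q} × {ζ, η}, {p, q} × {ζ, η}, {o, p} × {ζ, η, θ}, {o, q} × {ζ, η, θ}, {o, p, q} × {ζ, η}, {p, q} × {ζ, η, θ}, {o, p, q} × {ζ, η, θ}}; |τ_{X×Y}| = 125.

Enumerate products U × V with U ∈ τ_X, V ∈ τ_Y (deduplicated):
  ∅ × ∅ = {} (∅)
  {o} × {ζ} = {(o,ζ)}
  {o} × {η} = {(o,η)}
  {p} × {ζ} = {(p,ζ)}
  {p} × {η} = {(p,η)}
  {q} × {ζ} = {(q,ζ)}
  {q} × {η} = {(q,η)}
  {o} × {ζ, η} = {(o,ζ), (o,η)}
  {o, p} × {ζ} = {(o,ζ), (p,ζ)}
  {o, q} × {ζ} = {(o,ζ), (q,ζ)}
  {o, p} × {η} = {(o,η), (p,η)}
  {o, q} × {η} = {(o,η), (q,η)}
  {p} × {ζ, η} = {(p,ζ), (p,η)}
  {p, q} × {ζ} = {(p,ζ), (q,ζ)}
  {p, q} × {η} = {(p,η), (q,η)}
  {q} × {ζ, η} = {(q,ζ), (q,η)}
  {o} × {ζ, η, θ} = {(o,ζ), (o,η), (o,θ)}
  {o, p, q} × {ζ} = {(o,ζ), (p,ζ), (q,ζ)}
  {o, p, q} × {η} = {(o,η), (p,η), (q,η)}
  {p} × {ζ, η, θ} = {(p,ζ), (p,η), (p,θ)}
  {q} × {ζ, η, θ} = {(q,ζ), (q,η), (q,θ)}
  {o, p} × {ζ, η} = {(o,ζ), (o,η), (p,ζ), (p,η)}
  {o, q} × {ζ, η} = {(o,ζ), (o,η), (q,ζ), (q,η)}
  {p, q} × {ζ, η} = {(p,ζ), (p,η), (q,ζ), (q,η)}
  {o, p} × {ζ, η, θ} = {(o,ζ), (o,η), (o,θ), (p,ζ), (p,η), (p,θ)}
  {o, q} × {ζ, η, θ} = {(o,ζ), (o,η), (o,θ), (q,ζ), (q,η), (q,θ)}
  {o, p, q} × {ζ, η} = {(o,ζ), (o,η), (p,ζ), (p,η), (q,ζ), (q,η)}
  {p, q} × {ζ, η, θ} = {(p,ζ), (p,η), (p,θ), (q,ζ), (q,η), (q,θ)}
  {o, p, q} × {ζ, η, θ} = {(o,ζ), (o,η), (o,θ), (p,ζ), (p,η), (p,θ), (q,ζ), (q,η), (q,θ)}
These 29 distinct sets form the basis B.
Close under arbitrary unions to get τ_{X×Y}; counting gives |τ_{X×Y}| = 125.


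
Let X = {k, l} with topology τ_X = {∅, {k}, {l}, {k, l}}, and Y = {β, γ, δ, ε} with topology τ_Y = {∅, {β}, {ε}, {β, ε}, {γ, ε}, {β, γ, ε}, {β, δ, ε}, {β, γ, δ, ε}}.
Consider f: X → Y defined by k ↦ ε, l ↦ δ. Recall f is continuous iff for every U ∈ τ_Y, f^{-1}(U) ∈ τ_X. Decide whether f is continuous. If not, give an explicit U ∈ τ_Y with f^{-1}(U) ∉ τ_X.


f IS continuous.

Compute f^{-1}(U) for each U ∈ τ_Y:
  U = ∅: f^{-1}(U) = ∅ ∈ τ_X ✓.
  U = {β}: f^{-1}(U) = ∅ ∈ τ_X ✓.
  U = {ε}: f^{-1}(U) = {k} ∈ τ_X ✓.
  U = {β, ε}: f^{-1}(U) = {k} ∈ τ_X ✓.
  U = {γ, ε}: f^{-1}(U) = {k} ∈ τ_X ✓.
  U = {β, γ, ε}: f^{-1}(U) = {k} ∈ τ_X ✓.
  U = {β, δ, ε}: f^{-1}(U) = {k, l} ∈ τ_X ✓.
  U = {β, γ, δ, ε}: f^{-1}(U) = {k, l} ∈ τ_X ✓.
Every preimage lies in τ_X, so f IS continuous.


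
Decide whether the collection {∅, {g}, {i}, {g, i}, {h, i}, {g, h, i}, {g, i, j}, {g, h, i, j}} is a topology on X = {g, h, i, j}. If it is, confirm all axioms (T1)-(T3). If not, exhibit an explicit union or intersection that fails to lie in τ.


τ IS a topology on X.

Axiom (T1): ∅ ∈ τ? Yes; X ∈ τ? Yes.
Axiom (T2/T3): check pairwise unions and intersections of members of τ.
All pairwise intersections and unions checked — each lies in τ. Therefore τ satisfies (T1), (T2), (T3): it IS a topology on X.


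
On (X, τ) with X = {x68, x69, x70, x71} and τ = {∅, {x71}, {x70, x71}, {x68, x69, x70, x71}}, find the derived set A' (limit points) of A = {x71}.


A' = {x68, x69, x70}

For each x ∈ X, list the open sets U ∈ τ with x ∈ U, then check whether U ∩ (A ∖ {x}) ≠ ∅ for every such U.
  x = x68: opens ∋ x are {x68, x69, x70, x71}; each meets A ∖ {x68}, so x IS a limit point.
  x = x69: opens ∋ x are {x68, x69, x70, x71}; each meets A ∖ {x69}, so x IS a limit point.
  x = x70: opens ∋ x are {x70, x71}, {x68, x69, x70, x71}; each meets A ∖ {x70}, so x IS a limit point.
  x = x71: open {x71} ∋ x has {x71} ∩ (A ∖ {x71}) = ∅, so x is NOT a limit point.
Collecting: A' = {x68, x69, x70}.


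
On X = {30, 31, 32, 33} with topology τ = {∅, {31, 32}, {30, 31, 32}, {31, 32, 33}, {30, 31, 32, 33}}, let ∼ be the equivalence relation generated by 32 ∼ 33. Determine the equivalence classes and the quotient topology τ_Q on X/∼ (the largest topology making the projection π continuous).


X/∼ = {[30], [31], [32=33]}; |τ_Q| = 3.

Equivalence classes: [30], [31], [32=33].
Quotient map π: X → X/∼ sends 30 ↦ [30], 31 ↦ [31], 32 ↦ [32=33], 33 ↦ [32=33].
For each subset V ⊆ X/∼, compute π^{-1}(V) ⊆ X and check whether π^{-1}(V) ∈ τ. V is open in τ_Q iff π^{-1}(V) ∈ τ.
  V = {}: π^{-1}(V) = ∅ ∈ τ ✓.
  V = {[30]}: π^{-1}(V) = {30} ∉ τ ✗.
  V = {[31]}: π^{-1}(V) = {31} ∉ τ ✗.
  V = {[30], [31]}: π^{-1}(V) = {30, 31} ∉ τ ✗.
  V = {[32=33]}: π^{-1}(V) = {32, 33} ∉ τ ✗.
  V = {[30], [32=33]}: π^{-1}(V) = {30, 32, 33} ∉ τ ✗.
  V = {[31], [32=33]}: π^{-1}(V) = {31, 32, 33} ∈ τ ✓.
  V = {[30], [31], [32=33]}: π^{-1}(V) = {30, 31, 32, 33} ∈ τ ✓.
Open sets in the quotient: τ_Q = {{}, {[31], [32=33]}, {[30], [31], [32=33]}} (3 elements).


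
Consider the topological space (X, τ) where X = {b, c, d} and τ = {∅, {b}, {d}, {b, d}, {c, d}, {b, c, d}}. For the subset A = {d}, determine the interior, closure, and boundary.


int(A) = {d}, cl(A) = {c, d}, ∂A = {c}.

Closed sets in (X, τ) are complements of opens:
  closed(X, τ) = {∅, {b}, {c}, {b, c}, {c, d}, {b, c, d}}.
int(A) = ⋃ {U ∈ τ : U ⊆ A}. Opens contained in A: ∅, {d}.
Taking the union of these: int(A) = {d}.
cl(A) = ⋂ {C closed : A ⊆ C}. Closed sets containing A: {c, d}, {b, c, d}.
Intersecting these: cl(A) = {c, d}.
∂A = cl(A) ∖ int(A) = {c, d} ∖ {d} = {c}.


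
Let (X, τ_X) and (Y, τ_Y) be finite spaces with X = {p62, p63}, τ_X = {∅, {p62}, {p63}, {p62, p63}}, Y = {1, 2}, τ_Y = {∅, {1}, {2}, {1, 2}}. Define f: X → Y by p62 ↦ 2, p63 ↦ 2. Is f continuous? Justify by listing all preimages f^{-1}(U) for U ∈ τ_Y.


f IS continuous.

Compute f^{-1}(U) for each U ∈ τ_Y:
  U = ∅: f^{-1}(U) = ∅ ∈ τ_X ✓.
  U = {1}: f^{-1}(U) = ∅ ∈ τ_X ✓.
  U = {2}: f^{-1}(U) = {p62, p63} ∈ τ_X ✓.
  U = {1, 2}: f^{-1}(U) = {p62, p63} ∈ τ_X ✓.
Every preimage lies in τ_X, so f IS continuous.


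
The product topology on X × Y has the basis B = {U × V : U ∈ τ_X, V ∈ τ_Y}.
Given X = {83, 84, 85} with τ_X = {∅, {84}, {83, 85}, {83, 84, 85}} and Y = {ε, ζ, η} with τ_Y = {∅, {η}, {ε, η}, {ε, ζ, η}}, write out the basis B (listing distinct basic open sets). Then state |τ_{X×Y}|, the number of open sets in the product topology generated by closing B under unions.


Basis B = {∅ × ∅, {84} × {η}, {83, 85} × {η}, {84} × {ε, η}, {83, 84, 85} × {η}, {84} × {ε, ζ, η}, {83, 85} × {ε, η}, {83, 85} × {ε, ζ, η}, {83, 84, 85} × {ε, η}, {83, 84, 85} × {ε, ζ, η}}; |τ_{X×Y}| = 16.

Enumerate products U × V with U ∈ τ_X, V ∈ τ_Y (deduplicated):
  ∅ × ∅ = {} (∅)
  {84} × {η} = {(84,η)}
  {83, 85} × {η} = {(83,η), (85,η)}
  {84} × {ε, η} = {(84,ε), (84,η)}
  {83, 84, 85} × {η} = {(83,η), (84,η), (85,η)}
  {84} × {ε, ζ, η} = {(84,ε), (84,ζ), (84,η)}
  {83, 85} × {ε, η} = {(83,ε), (83,η), (85,ε), (85,η)}
  {83, 85} × {ε, ζ, η} = {(83,ε), (83,ζ), (83,η), (85,ε), (85,ζ), (85,η)}
  {83, 84, 85} × {ε, η} = {(83,ε), (83,η), (84,ε), (84,η), (85,ε), (85,η)}
  {83, 84, 85} × {ε, ζ, η} = {(83,ε), (83,ζ), (83,η), (84,ε), (84,ζ), (84,η), (85,ε), (85,ζ), (85,η)}
These 10 distinct sets form the basis B.
Close under arbitrary unions to get τ_{X×Y}; counting gives |τ_{X×Y}| = 16.


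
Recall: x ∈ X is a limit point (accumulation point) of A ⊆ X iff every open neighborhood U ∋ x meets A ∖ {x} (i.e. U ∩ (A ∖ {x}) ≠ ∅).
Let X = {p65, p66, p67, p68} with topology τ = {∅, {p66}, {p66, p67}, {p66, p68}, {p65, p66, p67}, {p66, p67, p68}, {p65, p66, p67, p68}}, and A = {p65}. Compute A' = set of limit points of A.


A' = ∅

For each x ∈ X, list the open sets U ∈ τ with x ∈ U, then check whether U ∩ (A ∖ {x}) ≠ ∅ for every such U.
  x = p65: open {p65, p66, p67} ∋ x has {p65, p66, p67} ∩ (A ∖ {p65}) = ∅, so x is NOT a limit point.
  x = p66: open {p66} ∋ x has {p66} ∩ (A ∖ {p66}) = ∅, so x is NOT a limit point.
  x = p67: open {p66, p67} ∋ x has {p66, p67} ∩ (A ∖ {p67}) = ∅, so x is NOT a limit point.
  x = p68: open {p66, p68} ∋ x has {p66, p68} ∩ (A ∖ {p68}) = ∅, so x is NOT a limit point.
Collecting: A' = ∅.


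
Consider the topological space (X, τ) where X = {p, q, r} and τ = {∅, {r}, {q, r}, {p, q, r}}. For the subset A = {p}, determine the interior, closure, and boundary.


int(A) = ∅, cl(A) = {p}, ∂A = {p}.

Closed sets in (X, τ) are complements of opens:
  closed(X, τ) = {∅, {p}, {p, q}, {p, q, r}}.
int(A) = ⋃ {U ∈ τ : U ⊆ A}. Opens contained in A: ∅.
Taking the union of these: int(A) = ∅.
cl(A) = ⋂ {C closed : A ⊆ C}. Closed sets containing A: {p}, {p, q}, {p, q, r}.
Intersecting these: cl(A) = {p}.
∂A = cl(A) ∖ int(A) = {p} ∖ ∅ = {p}.


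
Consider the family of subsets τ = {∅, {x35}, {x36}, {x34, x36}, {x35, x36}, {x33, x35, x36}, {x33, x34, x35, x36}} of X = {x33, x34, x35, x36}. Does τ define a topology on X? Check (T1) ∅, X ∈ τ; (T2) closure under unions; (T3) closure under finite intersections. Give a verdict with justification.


τ is NOT a topology on X.

Axiom (T1): ∅ ∈ τ? Yes; X ∈ τ? Yes.
Axiom (T2/T3): check pairwise unions and intersections of members of τ.
Counterexample for (T2): {x35} ∪ {x34, x36} = {x34, x35, x36} ∉ τ. Therefore τ is NOT a topology.


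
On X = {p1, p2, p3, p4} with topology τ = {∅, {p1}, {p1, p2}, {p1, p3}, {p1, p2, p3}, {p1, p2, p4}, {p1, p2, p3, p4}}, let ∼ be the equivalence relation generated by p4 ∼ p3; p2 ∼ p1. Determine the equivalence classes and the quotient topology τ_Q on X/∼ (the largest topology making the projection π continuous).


X/∼ = {[p1=p2], [p3=p4]}; |τ_Q| = 3.

Equivalence classes: [p1=p2], [p3=p4].
Quotient map π: X → X/∼ sends p1 ↦ [p1=p2], p2 ↦ [p1=p2], p3 ↦ [p3=p4], p4 ↦ [p3=p4].
For each subset V ⊆ X/∼, compute π^{-1}(V) ⊆ X and check whether π^{-1}(V) ∈ τ. V is open in τ_Q iff π^{-1}(V) ∈ τ.
  V = {}: π^{-1}(V) = ∅ ∈ τ ✓.
  V = {[p1=p2]}: π^{-1}(V) = {p1, p2} ∈ τ ✓.
  V = {[p3=p4]}: π^{-1}(V) = {p3, p4} ∉ τ ✗.
  V = {[p1=p2], [p3=p4]}: π^{-1}(V) = {p1, p2, p3, p4} ∈ τ ✓.
Open sets in the quotient: τ_Q = {{}, {[p1=p2]}, {[p1=p2], [p3=p4]}} (3 elements).


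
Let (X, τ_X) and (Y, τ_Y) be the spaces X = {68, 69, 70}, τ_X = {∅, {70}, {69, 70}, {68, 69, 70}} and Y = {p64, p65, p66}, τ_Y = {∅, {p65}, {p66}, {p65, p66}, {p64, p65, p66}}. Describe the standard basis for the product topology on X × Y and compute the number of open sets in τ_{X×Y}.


Basis B = {∅ × ∅, {70} × {p65}, {70} × {p66}, {69, 70} × {p65}, {69, 70} × {p66}, {70} × {p65, p66}, {68, 69, 70} × {p65}, {68, 69, 70} × {p66}, {70} × {p64, p65, p66}, {69, 70} × {p65, p66}, {68, 69, 70} × {p65, p66}, {69, 70} × {p64, p65, p66}, {68, 69, 70} × {p64, p65, p66}}; |τ_{X×Y}| = 30.

Enumerate products U × V with U ∈ τ_X, V ∈ τ_Y (deduplicated):
  ∅ × ∅ = {} (∅)
  {70} × {p65} = {(70,p65)}
  {70} × {p66} = {(70,p66)}
  {69, 70} × {p65} = {(69,p65), (70,p65)}
  {69, 70} × {p66} = {(69,p66), (70,p66)}
  {70} × {p65, p66} = {(70,p65), (70,p66)}
  {68, 69, 70} × {p65} = {(68,p65), (69,p65), (70,p65)}
  {68, 69, 70} × {p66} = {(68,p66), (69,p66), (70,p66)}
  {70} × {p64, p65, p66} = {(70,p64), (70,p65), (70,p66)}
  {69, 70} × {p65, p66} = {(69,p65), (69,p66), (70,p65), (70,p66)}
  {68, 69, 70} × {p65, p66} = {(68,p65), (68,p66), (69,p65), (69,p66), (70,p65), (70,p66)}
  {69, 70} × {p64, p65, p66} = {(69,p64), (69,p65), (69,p66), (70,p64), (70,p65), (70,p66)}
  {68, 69, 70} × {p64, p65, p66} = {(68,p64), (68,p65), (68,p66), (69,p64), (69,p65), (69,p66), (70,p64), (70,p65), (70,p66)}
These 13 distinct sets form the basis B.
Close under arbitrary unions to get τ_{X×Y}; counting gives |τ_{X×Y}| = 30.


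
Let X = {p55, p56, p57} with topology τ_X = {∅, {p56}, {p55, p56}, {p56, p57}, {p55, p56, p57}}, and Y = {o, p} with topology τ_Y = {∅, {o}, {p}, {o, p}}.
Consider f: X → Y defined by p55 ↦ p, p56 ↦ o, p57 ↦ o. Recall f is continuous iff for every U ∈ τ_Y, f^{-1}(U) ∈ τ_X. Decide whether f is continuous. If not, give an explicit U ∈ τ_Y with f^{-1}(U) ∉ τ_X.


f is NOT continuous.

Compute f^{-1}(U) for each U ∈ τ_Y:
  U = ∅: f^{-1}(U) = ∅ ∈ τ_X ✓.
  U = {o}: f^{-1}(U) = {p56, p57} ∈ τ_X ✓.
  U = {p}: f^{-1}(U) = {p55} ∉ τ_X ✗.
  U = {o, p}: f^{-1}(U) = {p55, p56, p57} ∈ τ_X ✓.
Found U = {p} with f^{-1}(U) = {p55} not in τ_X. Therefore f is NOT continuous.


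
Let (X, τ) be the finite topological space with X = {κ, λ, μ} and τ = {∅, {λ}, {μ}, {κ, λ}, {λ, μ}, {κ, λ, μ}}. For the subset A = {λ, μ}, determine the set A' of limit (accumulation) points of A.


A' = {κ}

For each x ∈ X, list the open sets U ∈ τ with x ∈ U, then check whether U ∩ (A ∖ {x}) ≠ ∅ for every such U.
  x = κ: opens ∋ x are {κ, λ}, {κ, λ, μ}; each meets A ∖ {κ}, so x IS a limit point.
  x = λ: open {λ} ∋ x has {λ} ∩ (A ∖ {λ}) = ∅, so x is NOT a limit point.
  x = μ: open {μ} ∋ x has {μ} ∩ (A ∖ {μ}) = ∅, so x is NOT a limit point.
Collecting: A' = {κ}.


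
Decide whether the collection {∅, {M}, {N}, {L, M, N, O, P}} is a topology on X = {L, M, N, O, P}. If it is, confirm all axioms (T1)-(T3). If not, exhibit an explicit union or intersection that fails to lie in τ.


τ is NOT a topology on X.

Axiom (T1): ∅ ∈ τ? Yes; X ∈ τ? Yes.
Axiom (T2/T3): check pairwise unions and intersections of members of τ.
Counterexample for (T2): {M} ∪ {N} = {M, N} ∉ τ. Therefore τ is NOT a topology.


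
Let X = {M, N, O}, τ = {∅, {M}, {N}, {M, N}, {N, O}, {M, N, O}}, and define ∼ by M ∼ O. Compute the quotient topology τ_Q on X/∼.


X/∼ = {[M=O], [N]}; |τ_Q| = 3.

Equivalence classes: [M=O], [N].
Quotient map π: X → X/∼ sends M ↦ [M=O], N ↦ [N], O ↦ [M=O].
For each subset V ⊆ X/∼, compute π^{-1}(V) ⊆ X and check whether π^{-1}(V) ∈ τ. V is open in τ_Q iff π^{-1}(V) ∈ τ.
  V = {}: π^{-1}(V) = ∅ ∈ τ ✓.
  V = {[M=O]}: π^{-1}(V) = {M, O} ∉ τ ✗.
  V = {[N]}: π^{-1}(V) = {N} ∈ τ ✓.
  V = {[M=O], [N]}: π^{-1}(V) = {M, N, O} ∈ τ ✓.
Open sets in the quotient: τ_Q = {{}, {[N]}, {[M=O], [N]}} (3 elements).


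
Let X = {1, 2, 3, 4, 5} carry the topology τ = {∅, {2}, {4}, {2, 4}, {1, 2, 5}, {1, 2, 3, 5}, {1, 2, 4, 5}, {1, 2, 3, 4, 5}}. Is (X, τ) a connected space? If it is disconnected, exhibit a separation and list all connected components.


(X, τ) is disconnected; components = [{4}, {1, 2, 3, 5}].

Find clopen sets (U ∈ τ with X ∖ U ∈ τ):
  U = ∅, X ∖ U = {1, 2, 3, 4, 5} — both open, so U is clopen.
  U = {4}, X ∖ U = {1, 2, 3, 5} — both open, so U is clopen.
  U = {1, 2, 3, 5}, X ∖ U = {4} — both open, so U is clopen.
  U = {1, 2, 3, 4, 5}, X ∖ U = ∅ — both open, so U is clopen.
Nontrivial clopen(s) exist: e.g. {1, 2, 3, 5}. So (X, τ) is disconnected.
Compute connected components by grouping points that agree on all clopens:
  component: {4}
  component: {1, 2, 3, 5}


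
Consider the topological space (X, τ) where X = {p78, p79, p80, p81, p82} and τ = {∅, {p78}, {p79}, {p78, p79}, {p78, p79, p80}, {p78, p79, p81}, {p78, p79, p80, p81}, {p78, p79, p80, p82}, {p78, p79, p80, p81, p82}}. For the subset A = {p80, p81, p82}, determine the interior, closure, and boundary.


int(A) = ∅, cl(A) = {p80, p81, p82}, ∂A = {p80, p81, p82}.

Closed sets in (X, τ) are complements of opens:
  closed(X, τ) = {∅, {p81}, {p82}, {p80, p82}, {p81, p82}, {p80, p81, p82}, {p78, p80, p81, p82}, {p79, p80, p81, p82}, {p78, p79, p80, p81, p82}}.
int(A) = ⋃ {U ∈ τ : U ⊆ A}. Opens contained in A: ∅.
Taking the union of these: int(A) = ∅.
cl(A) = ⋂ {C closed : A ⊆ C}. Closed sets containing A: {p80, p81, p82}, {p78, p80, p81, p82}, {p79, p80, p81, p82}, {p78, p79, p80, p81, p82}.
Intersecting these: cl(A) = {p80, p81, p82}.
∂A = cl(A) ∖ int(A) = {p80, p81, p82} ∖ ∅ = {p80, p81, p82}.
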